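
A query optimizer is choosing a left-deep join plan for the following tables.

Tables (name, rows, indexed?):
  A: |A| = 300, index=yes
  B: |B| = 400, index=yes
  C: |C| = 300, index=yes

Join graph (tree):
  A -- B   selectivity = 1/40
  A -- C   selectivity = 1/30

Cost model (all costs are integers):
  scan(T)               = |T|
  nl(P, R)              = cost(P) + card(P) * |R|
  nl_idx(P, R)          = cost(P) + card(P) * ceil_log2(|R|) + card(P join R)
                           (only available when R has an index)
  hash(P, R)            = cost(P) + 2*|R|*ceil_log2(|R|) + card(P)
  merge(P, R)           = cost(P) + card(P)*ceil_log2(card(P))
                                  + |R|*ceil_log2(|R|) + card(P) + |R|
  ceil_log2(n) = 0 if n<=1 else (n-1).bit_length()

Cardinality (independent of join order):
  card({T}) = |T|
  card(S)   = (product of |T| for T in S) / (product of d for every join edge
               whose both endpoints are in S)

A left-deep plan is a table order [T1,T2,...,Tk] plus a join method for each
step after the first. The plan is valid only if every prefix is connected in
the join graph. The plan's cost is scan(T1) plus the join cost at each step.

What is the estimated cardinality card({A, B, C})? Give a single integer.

30000

Tables in S: A(300), B(400), C(300)
Edges inside S: A-B(d=40), A-C(d=30)
numerator = 300 * 400 * 300 = 36000000
denominator = 40 * 30 = 1200
card(S) = 36000000 / 1200 = 30000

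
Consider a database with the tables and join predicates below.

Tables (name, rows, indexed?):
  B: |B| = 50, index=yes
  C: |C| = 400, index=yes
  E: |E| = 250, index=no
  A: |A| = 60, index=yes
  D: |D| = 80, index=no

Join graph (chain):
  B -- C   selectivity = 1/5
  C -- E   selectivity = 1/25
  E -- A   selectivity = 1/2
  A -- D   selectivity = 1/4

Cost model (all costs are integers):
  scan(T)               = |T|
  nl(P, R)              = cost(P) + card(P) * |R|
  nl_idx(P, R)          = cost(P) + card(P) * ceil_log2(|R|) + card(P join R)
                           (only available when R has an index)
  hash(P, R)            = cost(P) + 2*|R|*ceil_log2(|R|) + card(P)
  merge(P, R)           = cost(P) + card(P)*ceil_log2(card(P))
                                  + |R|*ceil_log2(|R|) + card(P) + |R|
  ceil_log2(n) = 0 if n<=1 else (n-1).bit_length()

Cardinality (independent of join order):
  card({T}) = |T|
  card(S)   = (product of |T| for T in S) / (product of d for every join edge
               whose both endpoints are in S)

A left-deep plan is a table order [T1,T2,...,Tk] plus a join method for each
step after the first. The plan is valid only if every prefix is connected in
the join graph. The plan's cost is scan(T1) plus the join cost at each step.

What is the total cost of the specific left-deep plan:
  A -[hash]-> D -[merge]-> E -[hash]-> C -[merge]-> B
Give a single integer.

step 1: scan A: cost=60, card=60
step 2: join D via hash
    card(P join D) = 60*80/(4) = 1200
    cost = 60 + 2*80*7 + 60 = 1240
step 3: join E via merge
    card(P join E) = 1200*250/(2) = 150000
    cost = 1240 + 1200*11 + 250*8 + 1200 + 250 = 17890
step 4: join C via hash
    card(P join C) = 150000*400/(25) = 2400000
    cost = 17890 + 2*400*9 + 150000 = 175090
step 5: join B via merge
    card(P join B) = 2400000*50/(5) = 24000000
    cost = 175090 + 2400000*22 + 50*6 + 2400000 + 50 = 55375440

55375440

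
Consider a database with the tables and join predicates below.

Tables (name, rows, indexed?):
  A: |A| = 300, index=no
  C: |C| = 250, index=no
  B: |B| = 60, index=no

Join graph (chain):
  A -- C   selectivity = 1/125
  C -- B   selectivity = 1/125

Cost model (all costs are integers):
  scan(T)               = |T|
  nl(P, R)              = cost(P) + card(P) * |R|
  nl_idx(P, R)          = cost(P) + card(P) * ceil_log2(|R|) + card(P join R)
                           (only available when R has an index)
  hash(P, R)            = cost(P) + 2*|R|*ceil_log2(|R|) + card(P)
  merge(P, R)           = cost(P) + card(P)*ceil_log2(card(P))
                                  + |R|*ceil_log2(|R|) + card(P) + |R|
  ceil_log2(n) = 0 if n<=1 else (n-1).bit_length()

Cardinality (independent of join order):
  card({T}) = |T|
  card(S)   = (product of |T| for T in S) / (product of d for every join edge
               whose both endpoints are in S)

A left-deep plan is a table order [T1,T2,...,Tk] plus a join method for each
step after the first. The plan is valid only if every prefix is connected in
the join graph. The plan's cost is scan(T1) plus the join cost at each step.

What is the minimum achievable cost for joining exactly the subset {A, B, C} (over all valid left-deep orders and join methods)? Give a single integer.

Selinger DP over subsets of {A,B,C}:
  {A}: scan cost=300, card=300
  {C}: scan cost=250, card=250
  {B}: scan cost=60, card=60
  {AC}: card=600; try (C,hash)→4600, (A,merge)→5500, (C,merge)→5550, (A,hash)→5900, (A,nl)→75250, (C,nl)→75300; best=4600 via (C,hash)
  {BC}: card=120; try (B,hash)→1220, (C,merge)→2730, (B,merge)→2920, (C,hash)→4120, (C,nl)→15060, (B,nl)→15250; best=1220 via (B,hash)
  {ABC}: card=288; try (A,merge)→5180, (B,hash)→5920, (A,hash)→6740, (B,merge)→11620, (A,nl)→37220, (B,nl)→40600; best=5180 via (A,merge)

5180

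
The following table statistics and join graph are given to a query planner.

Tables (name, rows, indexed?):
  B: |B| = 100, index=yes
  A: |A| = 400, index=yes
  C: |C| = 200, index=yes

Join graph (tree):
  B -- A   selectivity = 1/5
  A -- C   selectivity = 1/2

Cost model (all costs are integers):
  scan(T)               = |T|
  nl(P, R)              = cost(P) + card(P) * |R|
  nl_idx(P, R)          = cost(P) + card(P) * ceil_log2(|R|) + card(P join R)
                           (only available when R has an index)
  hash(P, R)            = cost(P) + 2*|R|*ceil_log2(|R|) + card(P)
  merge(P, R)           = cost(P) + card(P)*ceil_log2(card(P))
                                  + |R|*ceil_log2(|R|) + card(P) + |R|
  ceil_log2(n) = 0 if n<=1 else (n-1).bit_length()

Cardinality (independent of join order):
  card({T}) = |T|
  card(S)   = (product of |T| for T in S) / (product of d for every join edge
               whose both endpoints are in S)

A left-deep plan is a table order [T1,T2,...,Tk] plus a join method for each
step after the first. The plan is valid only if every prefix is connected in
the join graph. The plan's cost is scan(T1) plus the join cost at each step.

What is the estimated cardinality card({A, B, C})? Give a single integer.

800000

Tables in S: A(400), B(100), C(200)
Edges inside S: B-A(d=5), A-C(d=2)
numerator = 400 * 100 * 200 = 8000000
denominator = 5 * 2 = 10
card(S) = 8000000 / 10 = 800000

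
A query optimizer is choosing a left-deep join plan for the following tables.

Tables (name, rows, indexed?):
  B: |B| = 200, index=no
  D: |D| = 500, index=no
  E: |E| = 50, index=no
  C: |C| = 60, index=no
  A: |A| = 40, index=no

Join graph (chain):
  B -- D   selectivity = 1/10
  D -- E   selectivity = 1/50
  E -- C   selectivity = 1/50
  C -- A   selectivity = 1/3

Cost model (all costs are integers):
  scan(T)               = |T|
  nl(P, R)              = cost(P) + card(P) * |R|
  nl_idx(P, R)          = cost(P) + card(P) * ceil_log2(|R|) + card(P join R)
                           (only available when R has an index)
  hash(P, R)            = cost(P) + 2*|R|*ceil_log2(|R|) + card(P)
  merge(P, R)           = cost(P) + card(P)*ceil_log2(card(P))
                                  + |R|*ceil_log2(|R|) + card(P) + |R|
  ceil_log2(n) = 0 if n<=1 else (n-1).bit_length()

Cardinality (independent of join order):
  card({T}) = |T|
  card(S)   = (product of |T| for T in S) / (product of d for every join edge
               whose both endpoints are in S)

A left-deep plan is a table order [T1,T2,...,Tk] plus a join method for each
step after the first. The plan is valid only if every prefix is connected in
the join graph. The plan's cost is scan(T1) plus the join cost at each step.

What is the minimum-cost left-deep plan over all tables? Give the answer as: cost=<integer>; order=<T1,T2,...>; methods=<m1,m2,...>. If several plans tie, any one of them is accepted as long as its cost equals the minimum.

cost=15100; order=D,E,C,A,B; methods=hash,hash,hash,hash

Selinger DP (subsets sized 1..n):
  {B}: scan cost=200, card=200
  {D}: scan cost=500, card=500
  {E}: scan cost=50, card=50
  {C}: scan cost=60, card=60
  {A}: scan cost=40, card=40
  {BD}: card=10000; try (B,hash)→4200, (D,merge)→7000, (B,merge)→7300, (D,hash)→9400, (D,nl)→100200, (B,nl)→100500; best=4200 via (B,hash)
  {DE}: card=500; try (E,hash)→1600, (D,merge)→5400, (E,merge)→5850, (D,hash)→9100, (D,nl)→25050, (E,nl)→25500; best=1600 via (E,hash)
  {CE}: card=60; try (E,hash)→720, (C,hash)→820, (C,merge)→820, (E,merge)→830, (C,nl)→3050, (E,nl)→3060; best=720 via (E,hash)
  {AC}: card=800; try (A,hash)→600, (C,merge)→740, (A,merge)→760, (C,hash)→800, (C,nl)→2440, (A,nl)→2460; best=600 via (A,hash)
  {BDE}: card=10000; try (B,hash)→5300, (B,merge)→8400, (E,hash)→14800, (B,nl)→101600, (E,merge)→154550, (E,nl)→504200; best=5300 via (B,hash)
  {CDE}: card=600; try (C,hash)→2820, (D,merge)→6140, (C,merge)→7020, (D,hash)→9780, (D,nl)→30720, (C,nl)→31600; best=2820 via (C,hash)
  {ACE}: card=800; try (A,hash)→1260, (A,merge)→1420, (E,hash)→2000, (A,nl)→3120, (E,merge)→9750, (E,nl)→40600; best=1260 via (A,hash)
  {BCDE}: card=12000; try (B,hash)→6620, (B,merge)→11220, (C,hash)→16020, (B,nl)→122820, (C,merge)→155720, (C,nl)→605300; best=6620 via (B,hash)
  {ACDE}: card=8000; try (A,hash)→3900, (A,merge)→9700, (D,hash)→11060, (D,merge)→15060, (A,nl)→26820, (D,nl)→401260; best=3900 via (A,hash)
  {ABCDE}: card=160000; try (B,hash)→15100, (A,hash)→19100, (B,merge)→117700, (A,merge)→186900, (A,nl)→486620, (B,nl)→1603900; best=15100 via (B,hash)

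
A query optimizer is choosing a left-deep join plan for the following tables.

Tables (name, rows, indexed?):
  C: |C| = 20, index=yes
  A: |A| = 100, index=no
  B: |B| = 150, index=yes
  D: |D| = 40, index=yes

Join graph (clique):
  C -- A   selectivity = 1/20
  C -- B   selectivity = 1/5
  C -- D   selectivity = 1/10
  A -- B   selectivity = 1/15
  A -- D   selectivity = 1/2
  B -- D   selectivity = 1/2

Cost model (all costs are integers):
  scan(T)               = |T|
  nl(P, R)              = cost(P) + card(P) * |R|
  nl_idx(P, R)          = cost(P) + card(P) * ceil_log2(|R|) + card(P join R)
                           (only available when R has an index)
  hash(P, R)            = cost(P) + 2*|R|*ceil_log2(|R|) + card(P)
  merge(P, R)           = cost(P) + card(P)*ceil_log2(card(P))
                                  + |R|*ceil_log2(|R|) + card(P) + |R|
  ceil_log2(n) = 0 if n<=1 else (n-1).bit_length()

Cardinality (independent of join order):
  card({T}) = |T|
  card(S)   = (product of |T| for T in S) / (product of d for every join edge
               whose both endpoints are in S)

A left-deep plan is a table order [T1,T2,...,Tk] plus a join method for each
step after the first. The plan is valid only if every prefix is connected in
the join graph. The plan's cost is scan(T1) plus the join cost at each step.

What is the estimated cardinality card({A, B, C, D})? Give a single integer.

Tables in S: A(100), B(150), C(20), D(40)
Edges inside S: C-A(d=20), C-B(d=5), C-D(d=10), A-B(d=15), A-D(d=2), B-D(d=2)
numerator = 100 * 150 * 20 * 40 = 12000000
denominator = 20 * 5 * 10 * 15 * 2 * 2 = 60000
card(S) = 12000000 / 60000 = 200

200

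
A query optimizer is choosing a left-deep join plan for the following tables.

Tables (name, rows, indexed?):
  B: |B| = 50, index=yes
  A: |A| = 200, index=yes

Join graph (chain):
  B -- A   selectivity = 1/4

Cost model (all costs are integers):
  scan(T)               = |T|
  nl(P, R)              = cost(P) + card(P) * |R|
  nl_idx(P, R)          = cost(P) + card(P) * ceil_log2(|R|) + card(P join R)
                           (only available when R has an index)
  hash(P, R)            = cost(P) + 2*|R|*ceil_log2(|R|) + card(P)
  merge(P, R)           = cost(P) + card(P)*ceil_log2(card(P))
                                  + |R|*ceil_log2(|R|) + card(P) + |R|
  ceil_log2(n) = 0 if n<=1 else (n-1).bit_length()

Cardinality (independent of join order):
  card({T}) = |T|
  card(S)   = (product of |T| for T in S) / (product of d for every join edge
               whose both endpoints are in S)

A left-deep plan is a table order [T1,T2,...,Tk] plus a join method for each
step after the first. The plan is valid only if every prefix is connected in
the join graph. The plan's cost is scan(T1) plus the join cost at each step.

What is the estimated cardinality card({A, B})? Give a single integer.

2500

Tables in S: A(200), B(50)
Edges inside S: B-A(d=4)
numerator = 200 * 50 = 10000
denominator = 4 = 4
card(S) = 10000 / 4 = 2500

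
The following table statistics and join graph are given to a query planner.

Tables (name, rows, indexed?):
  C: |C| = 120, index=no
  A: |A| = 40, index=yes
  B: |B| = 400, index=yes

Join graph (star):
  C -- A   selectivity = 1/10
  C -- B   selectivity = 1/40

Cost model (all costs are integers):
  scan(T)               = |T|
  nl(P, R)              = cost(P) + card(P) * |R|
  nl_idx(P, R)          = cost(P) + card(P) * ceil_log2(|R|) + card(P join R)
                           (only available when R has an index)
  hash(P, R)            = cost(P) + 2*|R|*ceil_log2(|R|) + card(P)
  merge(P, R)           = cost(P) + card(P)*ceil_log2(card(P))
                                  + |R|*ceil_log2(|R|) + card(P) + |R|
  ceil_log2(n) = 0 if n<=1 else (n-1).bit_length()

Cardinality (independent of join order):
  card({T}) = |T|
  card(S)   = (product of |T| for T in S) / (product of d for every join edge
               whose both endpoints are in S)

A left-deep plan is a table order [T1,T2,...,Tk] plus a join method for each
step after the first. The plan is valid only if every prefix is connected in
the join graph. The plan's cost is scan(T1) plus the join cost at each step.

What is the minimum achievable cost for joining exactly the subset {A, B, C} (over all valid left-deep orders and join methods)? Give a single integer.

4080

Selinger DP over subsets of {A,B,C}:
  {C}: scan cost=120, card=120
  {A}: scan cost=40, card=40
  {B}: scan cost=400, card=400
  {AC}: card=480; try (A,hash)→720, (C,merge)→1280, (A,nl_idx)→1320, (A,merge)→1360, (C,hash)→1760, (C,nl)→4840 …(+1); best=720 via (A,hash)
  {BC}: card=1200; try (B,nl_idx)→2400, (C,hash)→2480, (B,merge)→5080, (C,merge)→5360, (B,hash)→7440, (B,nl)→48120 …(+1); best=2400 via (B,nl_idx)
  {ABC}: card=4800; try (A,hash)→4080, (B,hash)→8400, (B,merge)→9520, (B,nl_idx)→9840, (A,nl_idx)→14400, (A,merge)→17080 …(+2); best=4080 via (A,hash)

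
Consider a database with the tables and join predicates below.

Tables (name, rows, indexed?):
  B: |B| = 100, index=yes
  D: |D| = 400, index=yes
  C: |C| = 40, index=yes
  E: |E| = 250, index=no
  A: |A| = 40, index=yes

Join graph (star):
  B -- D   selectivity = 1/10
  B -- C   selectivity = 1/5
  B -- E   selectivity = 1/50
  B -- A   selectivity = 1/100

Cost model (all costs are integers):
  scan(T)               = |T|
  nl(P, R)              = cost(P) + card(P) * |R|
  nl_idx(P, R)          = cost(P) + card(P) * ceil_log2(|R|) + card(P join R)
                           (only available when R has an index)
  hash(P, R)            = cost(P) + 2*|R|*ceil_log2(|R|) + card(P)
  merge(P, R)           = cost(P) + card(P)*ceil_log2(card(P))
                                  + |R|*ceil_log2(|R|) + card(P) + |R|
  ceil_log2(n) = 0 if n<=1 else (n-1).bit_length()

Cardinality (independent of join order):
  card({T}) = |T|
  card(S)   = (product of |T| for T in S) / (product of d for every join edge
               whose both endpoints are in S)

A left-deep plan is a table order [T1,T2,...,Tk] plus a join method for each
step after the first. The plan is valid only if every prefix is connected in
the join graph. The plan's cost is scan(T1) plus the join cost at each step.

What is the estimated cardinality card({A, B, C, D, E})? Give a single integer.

64000

Tables in S: A(40), B(100), C(40), D(400), E(250)
Edges inside S: B-D(d=10), B-C(d=5), B-E(d=50), B-A(d=100)
numerator = 40 * 100 * 40 * 400 * 250 = 16000000000
denominator = 10 * 5 * 50 * 100 = 250000
card(S) = 16000000000 / 250000 = 64000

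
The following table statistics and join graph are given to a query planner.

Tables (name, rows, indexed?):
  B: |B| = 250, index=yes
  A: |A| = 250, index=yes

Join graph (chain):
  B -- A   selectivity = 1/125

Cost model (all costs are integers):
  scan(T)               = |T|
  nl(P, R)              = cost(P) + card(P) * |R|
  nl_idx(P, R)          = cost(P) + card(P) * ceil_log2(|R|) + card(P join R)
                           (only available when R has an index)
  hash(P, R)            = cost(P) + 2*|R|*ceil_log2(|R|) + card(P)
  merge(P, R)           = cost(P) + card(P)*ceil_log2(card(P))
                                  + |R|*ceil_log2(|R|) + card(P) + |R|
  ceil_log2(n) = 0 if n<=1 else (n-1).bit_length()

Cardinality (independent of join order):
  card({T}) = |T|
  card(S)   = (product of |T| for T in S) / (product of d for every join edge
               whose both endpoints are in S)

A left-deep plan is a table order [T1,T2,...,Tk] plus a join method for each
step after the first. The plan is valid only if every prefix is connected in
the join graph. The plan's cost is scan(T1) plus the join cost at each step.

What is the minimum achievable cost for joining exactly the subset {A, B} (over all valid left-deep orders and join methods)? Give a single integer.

2750

Selinger DP over subsets of {A,B}:
  {B}: scan cost=250, card=250
  {A}: scan cost=250, card=250
  {AB}: card=500; try (B,nl_idx)→2750, (A,nl_idx)→2750, (B,hash)→4500, (A,hash)→4500, (B,merge)→4750, (A,merge)→4750 …(+2); best=2750 via (B,nl_idx)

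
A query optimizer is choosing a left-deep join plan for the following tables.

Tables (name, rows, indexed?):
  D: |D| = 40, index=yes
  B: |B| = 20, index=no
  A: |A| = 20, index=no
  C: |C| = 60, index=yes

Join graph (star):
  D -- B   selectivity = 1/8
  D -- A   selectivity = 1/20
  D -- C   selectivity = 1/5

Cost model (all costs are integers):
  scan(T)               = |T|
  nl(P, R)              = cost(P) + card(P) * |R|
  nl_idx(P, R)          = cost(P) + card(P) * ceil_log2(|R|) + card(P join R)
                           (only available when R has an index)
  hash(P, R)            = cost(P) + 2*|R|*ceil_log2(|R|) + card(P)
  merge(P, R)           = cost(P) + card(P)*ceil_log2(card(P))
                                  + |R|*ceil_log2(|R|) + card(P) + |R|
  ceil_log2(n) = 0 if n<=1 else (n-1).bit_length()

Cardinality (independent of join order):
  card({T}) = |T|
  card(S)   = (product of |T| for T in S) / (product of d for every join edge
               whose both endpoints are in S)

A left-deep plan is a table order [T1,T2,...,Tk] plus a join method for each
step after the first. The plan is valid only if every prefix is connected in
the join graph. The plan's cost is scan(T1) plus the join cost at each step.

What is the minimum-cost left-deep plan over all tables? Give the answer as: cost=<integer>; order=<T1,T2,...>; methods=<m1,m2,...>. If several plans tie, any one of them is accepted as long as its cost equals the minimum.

Selinger DP (subsets sized 1..n):
  {D}: scan cost=40, card=40
  {B}: scan cost=20, card=20
  {A}: scan cost=20, card=20
  {C}: scan cost=60, card=60
  {BD}: card=100; try (D,nl_idx)→240, (B,hash)→280, (D,merge)→420, (B,merge)→440, (D,hash)→520, (D,nl)→820 …(+1); best=240 via (D,nl_idx)
  {AD}: card=40; try (D,nl_idx)→180, (A,hash)→280, (D,merge)→420, (A,merge)→440, (D,hash)→520, (D,nl)→820 …(+1); best=180 via (D,nl_idx)
  {CD}: card=480; try (D,hash)→600, (C,merge)→740, (D,merge)→760, (C,nl_idx)→760, (C,hash)→800, (D,nl_idx)→900 …(+2); best=600 via (D,hash)
  {ABD}: card=100; try (B,hash)→420, (A,hash)→540, (B,merge)→580, (B,nl)→980, (A,merge)→1160, (A,nl)→2240; best=420 via (B,hash)
  {BCD}: card=1200; try (C,hash)→1060, (B,hash)→1280, (C,merge)→1460, (C,nl_idx)→2040, (B,merge)→5520, (C,nl)→6240 …(+1); best=1060 via (C,hash)
  {ACD}: card=480; try (C,merge)→880, (C,nl_idx)→900, (C,hash)→940, (A,hash)→1280, (C,nl)→2580, (A,merge)→5520 …(+1); best=880 via (C,merge)
  {ABCD}: card=1200; try (C,hash)→1240, (B,hash)→1560, (C,merge)→1640, (C,nl_idx)→2220, (A,hash)→2460, (B,merge)→5800 …(+4); best=1240 via (C,hash)

cost=1240; order=A,D,B,C; methods=nl_idx,hash,hash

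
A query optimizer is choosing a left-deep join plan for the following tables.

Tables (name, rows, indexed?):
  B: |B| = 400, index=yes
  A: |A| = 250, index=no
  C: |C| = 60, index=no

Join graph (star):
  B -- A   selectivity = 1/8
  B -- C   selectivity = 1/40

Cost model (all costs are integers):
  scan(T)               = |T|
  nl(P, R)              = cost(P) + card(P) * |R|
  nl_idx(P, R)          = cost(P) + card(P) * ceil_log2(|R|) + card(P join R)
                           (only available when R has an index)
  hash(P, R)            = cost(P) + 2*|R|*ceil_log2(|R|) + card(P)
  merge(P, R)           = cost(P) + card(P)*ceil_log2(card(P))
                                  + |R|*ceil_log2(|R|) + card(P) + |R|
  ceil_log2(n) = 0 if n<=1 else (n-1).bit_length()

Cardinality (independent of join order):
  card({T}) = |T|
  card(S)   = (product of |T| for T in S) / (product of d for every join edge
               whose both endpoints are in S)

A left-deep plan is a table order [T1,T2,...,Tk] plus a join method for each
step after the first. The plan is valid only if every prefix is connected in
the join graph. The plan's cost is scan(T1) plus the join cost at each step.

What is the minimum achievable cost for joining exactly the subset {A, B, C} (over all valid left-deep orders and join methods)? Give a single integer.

Selinger DP over subsets of {A,B,C}:
  {B}: scan cost=400, card=400
  {A}: scan cost=250, card=250
  {C}: scan cost=60, card=60
  {AB}: card=12500; try (A,hash)→4800, (B,merge)→6500, (A,merge)→6650, (B,hash)→7700, (B,nl_idx)→15000, (B,nl)→100250 …(+1); best=4800 via (A,hash)
  {BC}: card=600; try (B,nl_idx)→1200, (C,hash)→1520, (B,merge)→4480, (C,merge)→4820, (B,hash)→7320, (B,nl)→24060 …(+1); best=1200 via (B,nl_idx)
  {ABC}: card=18750; try (A,hash)→5800, (A,merge)→10050, (C,hash)→18020, (A,nl)→151200, (C,merge)→192720, (C,nl)→754800; best=5800 via (A,hash)

5800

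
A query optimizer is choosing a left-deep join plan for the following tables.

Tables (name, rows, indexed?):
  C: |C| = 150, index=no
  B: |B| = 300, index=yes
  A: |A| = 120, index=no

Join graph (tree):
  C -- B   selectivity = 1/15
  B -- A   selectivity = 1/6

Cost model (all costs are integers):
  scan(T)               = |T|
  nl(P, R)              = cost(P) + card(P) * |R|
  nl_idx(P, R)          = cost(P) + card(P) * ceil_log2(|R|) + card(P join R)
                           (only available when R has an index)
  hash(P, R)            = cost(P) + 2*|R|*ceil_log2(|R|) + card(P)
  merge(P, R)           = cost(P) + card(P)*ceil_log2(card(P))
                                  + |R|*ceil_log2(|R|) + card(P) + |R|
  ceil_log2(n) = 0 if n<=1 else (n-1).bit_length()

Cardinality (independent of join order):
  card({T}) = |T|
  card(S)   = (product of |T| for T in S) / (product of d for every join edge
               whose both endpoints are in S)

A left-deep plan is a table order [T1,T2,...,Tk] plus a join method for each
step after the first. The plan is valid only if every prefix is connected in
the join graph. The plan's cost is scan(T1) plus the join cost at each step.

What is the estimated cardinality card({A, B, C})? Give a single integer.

Tables in S: A(120), B(300), C(150)
Edges inside S: C-B(d=15), B-A(d=6)
numerator = 120 * 300 * 150 = 5400000
denominator = 15 * 6 = 90
card(S) = 5400000 / 90 = 60000

60000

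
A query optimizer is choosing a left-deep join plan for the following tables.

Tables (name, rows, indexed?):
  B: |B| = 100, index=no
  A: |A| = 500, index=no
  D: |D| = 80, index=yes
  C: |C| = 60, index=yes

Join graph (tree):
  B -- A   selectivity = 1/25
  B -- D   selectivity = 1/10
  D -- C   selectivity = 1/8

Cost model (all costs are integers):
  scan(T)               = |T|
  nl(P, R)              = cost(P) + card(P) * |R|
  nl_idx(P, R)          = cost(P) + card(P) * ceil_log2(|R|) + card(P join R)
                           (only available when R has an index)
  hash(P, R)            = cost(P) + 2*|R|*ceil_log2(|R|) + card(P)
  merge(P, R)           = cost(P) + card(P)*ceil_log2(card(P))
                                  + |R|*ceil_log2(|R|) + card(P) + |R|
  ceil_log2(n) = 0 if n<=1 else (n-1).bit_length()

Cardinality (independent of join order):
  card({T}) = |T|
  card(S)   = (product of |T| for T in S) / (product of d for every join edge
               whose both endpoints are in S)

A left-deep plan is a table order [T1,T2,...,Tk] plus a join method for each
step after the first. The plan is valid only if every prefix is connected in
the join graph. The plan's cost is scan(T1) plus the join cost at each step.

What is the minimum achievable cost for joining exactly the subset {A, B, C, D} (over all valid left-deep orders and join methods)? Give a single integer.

Selinger DP over subsets of {A,B,C,D}:
  {B}: scan cost=100, card=100
  {A}: scan cost=500, card=500
  {D}: scan cost=80, card=80
  {C}: scan cost=60, card=60
  {AB}: card=2000; try (B,hash)→2400, (A,merge)→5900, (B,merge)→6300, (A,hash)→9200, (A,nl)→50100, (B,nl)→50500; best=2400 via (B,hash)
  {BD}: card=800; try (D,hash)→1320, (B,merge)→1520, (D,merge)→1540, (B,hash)→1560, (D,nl_idx)→1600, (B,nl)→8080 …(+1); best=1320 via (D,hash)
  {CD}: card=600; try (C,hash)→880, (D,nl_idx)→1080, (D,merge)→1120, (C,merge)→1140, (C,nl_idx)→1160, (D,hash)→1240 …(+2); best=880 via (C,hash)
  {ABD}: card=16000; try (D,hash)→5520, (A,hash)→11120, (A,merge)→15120, (D,merge)→27040, (D,nl_idx)→32400, (D,nl)→162400 …(+1); best=5520 via (D,hash)
  {BCD}: card=6000; try (C,hash)→2840, (B,hash)→2880, (B,merge)→8280, (C,merge)→10540, (C,nl_idx)→12120, (C,nl)→49320 …(+1); best=2840 via (C,hash)
  {ABCD}: card=120000; try (A,hash)→17840, (C,hash)→22240, (A,merge)→91840, (C,nl_idx)→221520, (C,merge)→245940, (C,nl)→965520 …(+1); best=17840 via (A,hash)

17840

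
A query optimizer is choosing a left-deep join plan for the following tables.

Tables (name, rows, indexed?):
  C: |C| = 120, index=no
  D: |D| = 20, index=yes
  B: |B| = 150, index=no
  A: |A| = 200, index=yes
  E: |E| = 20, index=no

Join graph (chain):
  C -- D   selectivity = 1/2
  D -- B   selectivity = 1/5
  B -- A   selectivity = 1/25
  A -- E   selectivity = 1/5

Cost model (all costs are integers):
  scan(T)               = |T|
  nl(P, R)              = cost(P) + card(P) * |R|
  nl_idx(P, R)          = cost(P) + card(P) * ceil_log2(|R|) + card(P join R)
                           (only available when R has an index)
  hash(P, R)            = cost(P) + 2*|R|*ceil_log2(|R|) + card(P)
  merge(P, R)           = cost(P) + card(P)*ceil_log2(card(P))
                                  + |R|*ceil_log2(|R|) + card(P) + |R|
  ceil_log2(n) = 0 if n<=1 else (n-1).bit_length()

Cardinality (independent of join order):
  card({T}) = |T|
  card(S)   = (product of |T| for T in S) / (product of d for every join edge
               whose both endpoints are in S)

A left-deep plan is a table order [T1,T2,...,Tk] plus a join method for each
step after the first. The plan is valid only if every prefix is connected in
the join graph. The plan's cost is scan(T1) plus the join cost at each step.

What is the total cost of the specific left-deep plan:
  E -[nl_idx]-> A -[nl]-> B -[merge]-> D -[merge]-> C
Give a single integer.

step 1: scan E: cost=20, card=20
step 2: join A via nl_idx
    card(P join A) = 20*200/(5) = 800
    cost = 20 + 20*8 + 800 = 980
step 3: join B via nl
    card(P join B) = 800*150/(25) = 4800
    cost = 980 + 800*150 = 120980
step 4: join D via merge
    card(P join D) = 4800*20/(5) = 19200
    cost = 120980 + 4800*13 + 20*5 + 4800 + 20 = 188300
step 5: join C via merge
    card(P join C) = 19200*120/(2) = 1152000
    cost = 188300 + 19200*15 + 120*7 + 19200 + 120 = 496460

496460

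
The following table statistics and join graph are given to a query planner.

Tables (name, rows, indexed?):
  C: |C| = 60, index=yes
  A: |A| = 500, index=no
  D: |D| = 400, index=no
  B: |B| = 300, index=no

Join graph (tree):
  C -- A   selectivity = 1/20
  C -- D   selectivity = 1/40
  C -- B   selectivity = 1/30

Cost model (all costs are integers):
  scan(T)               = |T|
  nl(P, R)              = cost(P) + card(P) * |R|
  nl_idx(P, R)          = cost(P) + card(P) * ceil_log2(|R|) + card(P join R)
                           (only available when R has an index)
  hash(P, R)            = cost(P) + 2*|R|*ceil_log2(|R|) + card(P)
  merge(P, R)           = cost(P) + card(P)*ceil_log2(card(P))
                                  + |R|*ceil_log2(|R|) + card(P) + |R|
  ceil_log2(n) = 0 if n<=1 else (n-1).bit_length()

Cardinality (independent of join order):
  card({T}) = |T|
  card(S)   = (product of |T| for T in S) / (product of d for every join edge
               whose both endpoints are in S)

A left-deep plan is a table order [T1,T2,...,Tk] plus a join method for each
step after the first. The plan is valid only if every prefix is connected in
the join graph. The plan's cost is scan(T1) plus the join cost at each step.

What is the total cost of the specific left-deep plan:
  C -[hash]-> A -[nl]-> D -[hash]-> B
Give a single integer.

629520

step 1: scan C: cost=60, card=60
step 2: join A via hash
    card(P join A) = 60*500/(20) = 1500
    cost = 60 + 2*500*9 + 60 = 9120
step 3: join D via nl
    card(P join D) = 1500*400/(40) = 15000
    cost = 9120 + 1500*400 = 609120
step 4: join B via hash
    card(P join B) = 15000*300/(30) = 150000
    cost = 609120 + 2*300*9 + 15000 = 629520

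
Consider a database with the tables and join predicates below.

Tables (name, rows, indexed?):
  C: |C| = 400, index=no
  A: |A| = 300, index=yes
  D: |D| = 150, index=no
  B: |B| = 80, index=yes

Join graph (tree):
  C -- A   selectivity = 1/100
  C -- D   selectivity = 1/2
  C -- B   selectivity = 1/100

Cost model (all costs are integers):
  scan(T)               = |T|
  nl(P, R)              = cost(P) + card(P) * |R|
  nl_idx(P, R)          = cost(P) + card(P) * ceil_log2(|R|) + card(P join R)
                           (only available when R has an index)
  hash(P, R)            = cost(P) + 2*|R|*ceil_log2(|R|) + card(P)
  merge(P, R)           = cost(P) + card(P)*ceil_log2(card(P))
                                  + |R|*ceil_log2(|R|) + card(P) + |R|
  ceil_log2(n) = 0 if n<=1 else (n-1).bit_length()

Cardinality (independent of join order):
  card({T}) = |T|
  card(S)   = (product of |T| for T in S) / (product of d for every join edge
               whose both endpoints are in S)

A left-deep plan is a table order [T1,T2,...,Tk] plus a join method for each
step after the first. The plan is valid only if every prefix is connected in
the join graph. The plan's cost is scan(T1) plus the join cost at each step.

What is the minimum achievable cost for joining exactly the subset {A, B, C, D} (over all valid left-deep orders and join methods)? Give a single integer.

9120

Selinger DP over subsets of {A,B,C,D}:
  {C}: scan cost=400, card=400
  {A}: scan cost=300, card=300
  {D}: scan cost=150, card=150
  {B}: scan cost=80, card=80
  {AC}: card=1200; try (A,nl_idx)→5200, (A,hash)→6200, (C,merge)→7300, (A,merge)→7400, (C,hash)→7800, (C,nl)→120300 …(+1); best=5200 via (A,nl_idx)
  {CD}: card=30000; try (D,hash)→3200, (C,merge)→5500, (D,merge)→5750, (C,hash)→7500, (C,nl)→60150, (D,nl)→60400; best=3200 via (D,hash)
  {BC}: card=320; try (B,hash)→1920, (B,nl_idx)→3520, (C,merge)→4720, (B,merge)→5040, (C,hash)→7360, (C,nl)→32080 …(+1); best=1920 via (B,hash)
  {ACD}: card=90000; try (D,hash)→8800, (D,merge)→20950, (A,hash)→38600, (D,nl)→185200, (A,nl_idx)→363200, (A,merge)→486200 …(+1); best=8800 via (D,hash)
  {ABC}: card=960; try (A,nl_idx)→5760, (B,hash)→7520, (A,hash)→7640, (A,merge)→8120, (B,nl_idx)→14560, (B,merge)→20240 …(+2); best=5760 via (A,nl_idx)
  {BCD}: card=24000; try (D,hash)→4640, (D,merge)→6470, (B,hash)→34320, (D,nl)→49920, (B,nl_idx)→237200, (B,merge)→483840 …(+1); best=4640 via (D,hash)
  {ABCD}: card=72000; try (D,hash)→9120, (D,merge)→17670, (A,hash)→34040, (B,hash)→99920, (D,nl)→149760, (A,nl_idx)→292640 …(+5); best=9120 via (D,hash)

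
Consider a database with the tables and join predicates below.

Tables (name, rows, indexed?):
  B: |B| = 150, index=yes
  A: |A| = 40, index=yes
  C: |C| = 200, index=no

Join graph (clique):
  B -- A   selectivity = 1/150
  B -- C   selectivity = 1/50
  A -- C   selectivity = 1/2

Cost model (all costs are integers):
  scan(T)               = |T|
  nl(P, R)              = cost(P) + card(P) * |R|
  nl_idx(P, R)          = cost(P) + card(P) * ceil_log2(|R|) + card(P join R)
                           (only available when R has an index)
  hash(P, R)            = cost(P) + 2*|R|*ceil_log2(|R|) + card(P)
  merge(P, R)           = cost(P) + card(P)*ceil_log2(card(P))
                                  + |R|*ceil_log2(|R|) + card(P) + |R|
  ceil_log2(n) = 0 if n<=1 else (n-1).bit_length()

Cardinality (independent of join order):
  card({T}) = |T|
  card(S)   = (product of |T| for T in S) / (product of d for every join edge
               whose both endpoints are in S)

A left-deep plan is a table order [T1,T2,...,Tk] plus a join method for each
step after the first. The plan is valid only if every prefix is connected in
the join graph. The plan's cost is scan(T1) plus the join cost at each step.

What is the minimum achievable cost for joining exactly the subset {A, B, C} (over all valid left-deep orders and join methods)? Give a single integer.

Selinger DP over subsets of {A,B,C}:
  {B}: scan cost=150, card=150
  {A}: scan cost=40, card=40
  {C}: scan cost=200, card=200
  {AB}: card=40; try (B,nl_idx)→400, (A,hash)→780, (A,nl_idx)→1090, (B,merge)→1670, (A,merge)→1780, (B,hash)→2480 …(+2); best=400 via (B,nl_idx)
  {BC}: card=600; try (B,nl_idx)→2400, (B,hash)→2800, (C,merge)→3300, (B,merge)→3350, (C,hash)→3500, (C,nl)→30150 …(+1); best=2400 via (B,nl_idx)
  {AC}: card=4000; try (A,hash)→880, (C,merge)→2120, (A,merge)→2280, (C,hash)→3280, (A,nl_idx)→5400, (C,nl)→8040 …(+1); best=880 via (A,hash)
  {ABC}: card=80; try (C,merge)→2480, (A,hash)→3480, (C,hash)→3640, (A,nl_idx)→6080, (B,hash)→7280, (C,nl)→8400 …(+5); best=2480 via (C,merge)

2480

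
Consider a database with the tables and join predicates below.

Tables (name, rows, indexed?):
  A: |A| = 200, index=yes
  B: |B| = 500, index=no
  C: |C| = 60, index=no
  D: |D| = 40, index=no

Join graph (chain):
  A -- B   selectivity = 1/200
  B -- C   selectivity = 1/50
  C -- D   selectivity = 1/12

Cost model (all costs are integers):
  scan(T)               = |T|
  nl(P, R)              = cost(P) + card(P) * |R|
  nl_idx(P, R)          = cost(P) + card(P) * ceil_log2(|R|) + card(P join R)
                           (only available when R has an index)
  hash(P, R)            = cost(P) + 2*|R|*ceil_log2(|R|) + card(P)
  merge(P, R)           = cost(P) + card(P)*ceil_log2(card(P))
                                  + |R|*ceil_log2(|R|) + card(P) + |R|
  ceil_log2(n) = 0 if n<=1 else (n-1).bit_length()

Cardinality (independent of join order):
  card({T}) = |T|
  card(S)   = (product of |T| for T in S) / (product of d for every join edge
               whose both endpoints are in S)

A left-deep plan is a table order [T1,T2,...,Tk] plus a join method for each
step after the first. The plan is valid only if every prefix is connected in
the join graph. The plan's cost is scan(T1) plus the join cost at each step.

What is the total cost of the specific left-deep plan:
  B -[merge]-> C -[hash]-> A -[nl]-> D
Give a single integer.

step 1: scan B: cost=500, card=500
step 2: join C via merge
    card(P join C) = 500*60/(50) = 600
    cost = 500 + 500*9 + 60*6 + 500 + 60 = 5920
step 3: join A via hash
    card(P join A) = 600*200/(200) = 600
    cost = 5920 + 2*200*8 + 600 = 9720
step 4: join D via nl
    card(P join D) = 600*40/(12) = 2000
    cost = 9720 + 600*40 = 33720

33720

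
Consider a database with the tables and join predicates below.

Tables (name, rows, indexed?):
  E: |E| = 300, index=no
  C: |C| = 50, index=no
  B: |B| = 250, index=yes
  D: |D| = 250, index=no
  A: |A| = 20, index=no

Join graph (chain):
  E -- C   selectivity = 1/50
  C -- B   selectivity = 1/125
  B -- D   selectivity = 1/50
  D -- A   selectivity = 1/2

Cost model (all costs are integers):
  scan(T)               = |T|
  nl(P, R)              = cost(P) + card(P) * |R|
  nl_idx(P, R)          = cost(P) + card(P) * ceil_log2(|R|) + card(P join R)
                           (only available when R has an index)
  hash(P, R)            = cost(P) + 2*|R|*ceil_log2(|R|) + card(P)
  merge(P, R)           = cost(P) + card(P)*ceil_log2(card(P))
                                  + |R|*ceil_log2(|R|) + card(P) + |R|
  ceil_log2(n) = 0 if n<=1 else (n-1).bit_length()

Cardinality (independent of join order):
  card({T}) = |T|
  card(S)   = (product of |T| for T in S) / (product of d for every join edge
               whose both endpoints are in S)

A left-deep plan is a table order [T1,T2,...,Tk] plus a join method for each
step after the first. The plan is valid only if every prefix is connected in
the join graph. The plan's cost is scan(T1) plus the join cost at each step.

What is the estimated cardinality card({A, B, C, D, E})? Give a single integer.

Tables in S: A(20), B(250), C(50), D(250), E(300)
Edges inside S: E-C(d=50), C-B(d=125), B-D(d=50), D-A(d=2)
numerator = 20 * 250 * 50 * 250 * 300 = 18750000000
denominator = 50 * 125 * 50 * 2 = 625000
card(S) = 18750000000 / 625000 = 30000

30000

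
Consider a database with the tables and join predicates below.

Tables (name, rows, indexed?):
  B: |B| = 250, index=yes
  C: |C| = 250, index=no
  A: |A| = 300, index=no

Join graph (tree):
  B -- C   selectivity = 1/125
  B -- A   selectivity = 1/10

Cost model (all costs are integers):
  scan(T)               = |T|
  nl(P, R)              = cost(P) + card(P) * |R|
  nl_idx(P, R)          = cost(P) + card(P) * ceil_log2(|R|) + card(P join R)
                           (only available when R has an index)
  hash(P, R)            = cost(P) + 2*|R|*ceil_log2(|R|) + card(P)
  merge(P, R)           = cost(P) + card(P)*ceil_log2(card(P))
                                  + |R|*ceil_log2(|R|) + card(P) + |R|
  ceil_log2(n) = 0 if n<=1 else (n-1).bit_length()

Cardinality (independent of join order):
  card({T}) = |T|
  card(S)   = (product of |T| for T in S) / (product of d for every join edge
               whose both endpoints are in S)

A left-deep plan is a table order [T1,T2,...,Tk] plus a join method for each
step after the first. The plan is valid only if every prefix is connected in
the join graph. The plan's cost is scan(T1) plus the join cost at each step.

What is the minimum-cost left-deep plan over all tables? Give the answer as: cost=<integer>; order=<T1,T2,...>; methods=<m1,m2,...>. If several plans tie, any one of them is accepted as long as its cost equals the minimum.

cost=8650; order=C,B,A; methods=nl_idx,hash

Selinger DP (subsets sized 1..n):
  {B}: scan cost=250, card=250
  {C}: scan cost=250, card=250
  {A}: scan cost=300, card=300
  {BC}: card=500; try (B,nl_idx)→2750, (C,hash)→4500, (B,hash)→4500, (C,merge)→4750, (B,merge)→4750, (C,nl)→62750 …(+1); best=2750 via (B,nl_idx)
  {AB}: card=7500; try (B,hash)→4600, (A,merge)→5500, (B,merge)→5550, (A,hash)→5900, (B,nl_idx)→10200, (A,nl)→75250 …(+1); best=4600 via (B,hash)
  {ABC}: card=15000; try (A,hash)→8650, (A,merge)→10750, (C,hash)→16100, (C,merge)→111850, (A,nl)→152750, (C,nl)→1879600; best=8650 via (A,hash)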